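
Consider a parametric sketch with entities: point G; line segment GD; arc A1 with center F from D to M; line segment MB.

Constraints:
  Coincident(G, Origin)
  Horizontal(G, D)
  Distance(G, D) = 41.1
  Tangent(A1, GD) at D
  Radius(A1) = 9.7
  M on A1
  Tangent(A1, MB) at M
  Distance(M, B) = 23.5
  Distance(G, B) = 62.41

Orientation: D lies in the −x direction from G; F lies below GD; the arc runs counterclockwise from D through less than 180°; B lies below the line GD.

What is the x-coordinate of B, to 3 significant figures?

-53.7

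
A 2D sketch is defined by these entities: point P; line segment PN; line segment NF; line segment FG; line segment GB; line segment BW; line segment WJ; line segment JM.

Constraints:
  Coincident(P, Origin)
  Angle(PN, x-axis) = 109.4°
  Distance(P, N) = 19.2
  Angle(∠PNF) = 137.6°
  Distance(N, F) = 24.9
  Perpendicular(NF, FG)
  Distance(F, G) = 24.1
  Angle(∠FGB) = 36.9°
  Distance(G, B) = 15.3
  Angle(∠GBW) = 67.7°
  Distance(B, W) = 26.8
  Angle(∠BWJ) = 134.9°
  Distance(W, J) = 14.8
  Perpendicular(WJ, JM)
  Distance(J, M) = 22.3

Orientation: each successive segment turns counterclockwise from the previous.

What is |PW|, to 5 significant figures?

56.374

P is at the origin; PN runs at 109.4° with length 19.2, so N = (-6.3775, 18.110). ∠PNF = 137.6° gives NF at 151.80° from the x-axis; with |NF| = 24.9, F = (-28.322, 29.876). NF is perpendicular to FG, so FG runs at -118.20°; with |FG| = 24.1, G = (-39.710, 8.6370). ∠FGB = 36.9° gives GB at 24.900° from the x-axis; with |GB| = 15.3, B = (-25.833, 15.079). ∠GBW = 67.7° gives BW at 137.20° from the x-axis; with |BW| = 26.8, W = (-45.497, 33.288). Then |PW| = |W − P| = 56.374.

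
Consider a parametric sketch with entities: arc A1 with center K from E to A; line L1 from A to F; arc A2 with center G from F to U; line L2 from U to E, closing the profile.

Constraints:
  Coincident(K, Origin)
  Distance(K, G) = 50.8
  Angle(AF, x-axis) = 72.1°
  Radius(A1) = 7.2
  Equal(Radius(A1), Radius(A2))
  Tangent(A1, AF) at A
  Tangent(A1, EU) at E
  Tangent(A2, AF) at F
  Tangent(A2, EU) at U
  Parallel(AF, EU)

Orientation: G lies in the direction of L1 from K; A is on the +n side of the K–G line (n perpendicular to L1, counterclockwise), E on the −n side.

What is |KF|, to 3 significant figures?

51.3

Tangency of A1 to both parallel lines with radius 7.2 puts A and E at K ± 7.2·n: A = (-6.85, 2.21), E = (6.85, -2.21). Equal radii place F and U the same way about G: F = G + 7.2·n = (8.76, 50.6), U = G − 7.2·n = (22.5, 46.1). Then |KF| = |F − K| = 51.3.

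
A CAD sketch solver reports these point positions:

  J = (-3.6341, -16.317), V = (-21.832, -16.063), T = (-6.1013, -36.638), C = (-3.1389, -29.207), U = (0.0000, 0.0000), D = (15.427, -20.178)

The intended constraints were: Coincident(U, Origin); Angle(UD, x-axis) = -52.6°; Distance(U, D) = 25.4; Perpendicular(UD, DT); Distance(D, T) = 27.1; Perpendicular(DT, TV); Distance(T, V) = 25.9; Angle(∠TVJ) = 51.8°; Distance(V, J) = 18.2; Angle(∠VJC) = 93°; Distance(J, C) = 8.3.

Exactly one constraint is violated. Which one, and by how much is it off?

Distance(J, C) = 8.3 — off by 4.60.

U = (0.00, 0.00) ✓; UD at -52.60° ✓; |UD| = 25.40 ✓; ∠(UD, DT) = 90.00° ✓; |DT| = 27.10 ✓; ∠(DT, TV) = 90.00° ✓; |TV| = 25.90 ✓; ∠TVJ = 51.80° ✓; |VJ| = 18.20 ✓; ∠VJC = 93.00° ✓; |JC| = 12.90 ✗.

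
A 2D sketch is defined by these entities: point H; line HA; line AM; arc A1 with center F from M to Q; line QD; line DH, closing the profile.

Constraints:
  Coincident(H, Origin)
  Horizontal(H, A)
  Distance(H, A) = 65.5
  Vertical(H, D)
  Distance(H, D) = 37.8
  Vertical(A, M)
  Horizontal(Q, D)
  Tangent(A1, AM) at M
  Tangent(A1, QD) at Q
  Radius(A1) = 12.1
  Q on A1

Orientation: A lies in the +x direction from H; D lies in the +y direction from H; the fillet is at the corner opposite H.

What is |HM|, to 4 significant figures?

70.36

The virtual corner opposite H is at (65.50, 37.80). Since A1 is tangent to AM there, FM ⟂ AM and A1 meets QD tangentially, so FQ is at right angles to QD, with radius 12.1, so the center F sits 12.1 in from both sides at F = (53.40, 25.70). That places the tangent points at M = (65.50, 25.70) on AM and Q = (53.40, 37.80) on QD. Then |HM| = |M − H| = 70.36.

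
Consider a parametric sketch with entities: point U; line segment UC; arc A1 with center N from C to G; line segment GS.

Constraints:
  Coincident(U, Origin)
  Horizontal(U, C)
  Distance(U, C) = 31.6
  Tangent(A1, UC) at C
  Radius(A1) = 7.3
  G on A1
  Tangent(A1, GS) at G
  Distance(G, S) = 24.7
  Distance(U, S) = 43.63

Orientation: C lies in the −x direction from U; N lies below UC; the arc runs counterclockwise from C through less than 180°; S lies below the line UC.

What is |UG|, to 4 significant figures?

39.64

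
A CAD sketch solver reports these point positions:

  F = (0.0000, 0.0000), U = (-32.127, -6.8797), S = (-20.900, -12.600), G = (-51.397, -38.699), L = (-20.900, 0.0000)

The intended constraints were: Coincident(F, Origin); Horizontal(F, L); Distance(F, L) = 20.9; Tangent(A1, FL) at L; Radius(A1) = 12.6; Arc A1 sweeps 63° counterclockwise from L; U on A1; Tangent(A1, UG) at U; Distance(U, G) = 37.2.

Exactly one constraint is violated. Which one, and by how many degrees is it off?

Tangent(A1, UG) at U — off by 4.20°.

F = (0.00, 0.00) ✓; F.y = 0.00, L.y = 0.00 ✓; |FL| = 20.90 ✓; ∠(SL, LF) = 90.00° ✓; |SL| = 12.60 ✓; bearing(S→U) − bearing(S→L) = 63.00° ✓; |SU| = 12.60 ✓; ∠(SU, UG) = 94.20° ✗; |UG| = 37.20 ✓.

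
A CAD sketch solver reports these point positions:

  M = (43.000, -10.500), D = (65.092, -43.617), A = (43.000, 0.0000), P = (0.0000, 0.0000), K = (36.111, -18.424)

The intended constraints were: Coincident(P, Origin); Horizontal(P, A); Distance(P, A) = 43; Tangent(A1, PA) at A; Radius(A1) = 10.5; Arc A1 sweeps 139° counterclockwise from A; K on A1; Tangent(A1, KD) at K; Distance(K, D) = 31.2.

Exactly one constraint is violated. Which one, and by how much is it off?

Distance(K, D) = 31.2 — off by 7.20.

P = (0.00, 0.00) ✓; P.y = 0.00, A.y = 0.00 ✓; |PA| = 43.00 ✓; ∠(MA, AP) = 90.00° ✓; |MA| = 10.50 ✓; bearing(M→K) − bearing(M→A) = 139.0° ✓; |MK| = 10.50 ✓; ∠(MK, KD) = 90.00° ✓; |KD| = 38.40 ✗.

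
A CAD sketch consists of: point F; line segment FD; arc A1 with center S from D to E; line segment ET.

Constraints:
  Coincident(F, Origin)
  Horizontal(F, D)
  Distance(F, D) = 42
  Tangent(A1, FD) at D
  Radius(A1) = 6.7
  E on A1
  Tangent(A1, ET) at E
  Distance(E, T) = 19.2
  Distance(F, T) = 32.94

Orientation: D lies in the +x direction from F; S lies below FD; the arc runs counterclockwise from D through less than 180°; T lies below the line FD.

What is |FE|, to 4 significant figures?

36.40

Checks: ∠(SD, DF) = 90.00° ✓; |SE| = 6.700 ✓; ∠(SE, ET) = 90.00° ✓; |ET| = 19.20 ✓; |FT| = 32.94 ✓.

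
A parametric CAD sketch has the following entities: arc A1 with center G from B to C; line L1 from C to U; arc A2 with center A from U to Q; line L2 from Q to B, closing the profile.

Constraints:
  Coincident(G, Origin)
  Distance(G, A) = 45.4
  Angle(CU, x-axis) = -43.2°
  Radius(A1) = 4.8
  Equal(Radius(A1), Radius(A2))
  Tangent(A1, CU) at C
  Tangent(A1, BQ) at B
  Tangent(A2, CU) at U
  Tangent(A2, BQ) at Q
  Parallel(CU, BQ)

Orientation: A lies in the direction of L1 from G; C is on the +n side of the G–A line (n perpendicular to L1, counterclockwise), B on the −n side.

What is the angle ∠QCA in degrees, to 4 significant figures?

5.904°

The slot axis is L1's direction at -43.2°, so u = (cos -43.2°, sin -43.2°) = (0.7290, -0.6845) and n = (−sin -43.2°, cos -43.2°) = (0.6845, 0.7290). G is at the origin and A lies 45.4 along u from G, so A = 45.4·u = (33.10, -31.08). Tangency of A1 to both parallel lines with radius 4.8 puts C and B at G ± 4.8·n: C = (3.286, 3.499), B = (-3.286, -3.499). Equal radii place U and Q the same way about A: U = A + 4.8·n = (36.38, -27.58), Q = A − 4.8·n = (29.81, -34.58). Then cos ∠QCA = CQ·CA / (|CQ||CA|), giving 5.904°.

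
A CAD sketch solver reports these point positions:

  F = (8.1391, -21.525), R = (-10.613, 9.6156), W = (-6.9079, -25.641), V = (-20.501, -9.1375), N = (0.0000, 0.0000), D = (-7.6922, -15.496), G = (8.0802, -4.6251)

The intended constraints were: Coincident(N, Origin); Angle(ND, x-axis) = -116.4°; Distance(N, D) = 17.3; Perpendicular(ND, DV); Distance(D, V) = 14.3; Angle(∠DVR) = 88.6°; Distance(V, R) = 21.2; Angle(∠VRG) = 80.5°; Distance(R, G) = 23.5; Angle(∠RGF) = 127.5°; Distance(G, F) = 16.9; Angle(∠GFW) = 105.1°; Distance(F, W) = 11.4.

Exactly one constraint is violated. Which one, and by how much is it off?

Distance(F, W) = 11.4 — off by 4.20.

N = (0.00, 0.00) ✓; ND at -116.4° ✓; |ND| = 17.30 ✓; ∠(ND, DV) = 90.00° ✓; |DV| = 14.30 ✓; ∠DVR = 88.60° ✓; |VR| = 21.20 ✓; ∠VRG = 80.50° ✓; |RG| = 23.50 ✓; ∠RGF = 127.5° ✓; |GF| = 16.90 ✓; ∠GFW = 105.1° ✓; |FW| = 15.60 ✗.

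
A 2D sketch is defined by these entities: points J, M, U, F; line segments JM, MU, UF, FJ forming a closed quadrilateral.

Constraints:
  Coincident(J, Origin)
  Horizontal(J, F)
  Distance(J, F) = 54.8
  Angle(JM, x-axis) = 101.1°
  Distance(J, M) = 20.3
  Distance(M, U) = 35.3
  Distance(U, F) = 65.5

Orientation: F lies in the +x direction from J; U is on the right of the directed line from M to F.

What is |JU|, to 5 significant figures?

17.485

Checks: |MU| = 35.30 ✓; |UF| = 65.50 ✓.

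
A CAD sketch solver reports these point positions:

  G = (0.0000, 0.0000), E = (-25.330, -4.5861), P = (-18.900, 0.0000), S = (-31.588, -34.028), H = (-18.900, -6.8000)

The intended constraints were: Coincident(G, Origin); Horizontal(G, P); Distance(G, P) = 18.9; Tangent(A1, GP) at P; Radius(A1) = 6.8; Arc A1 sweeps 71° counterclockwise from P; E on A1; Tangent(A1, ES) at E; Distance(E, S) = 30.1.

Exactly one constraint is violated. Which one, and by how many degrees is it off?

Tangent(A1, ES) at E — off by 7.00°.

G = (0.00, 0.00) ✓; G.y = 0.00, P.y = 0.00 ✓; |GP| = 18.90 ✓; ∠(HP, PG) = 90.00° ✓; |HP| = 6.800 ✓; bearing(H→E) − bearing(H→P) = 71.00° ✓; |HE| = 6.800 ✓; ∠(HE, ES) = 83.00° ✗; |ES| = 30.10 ✓.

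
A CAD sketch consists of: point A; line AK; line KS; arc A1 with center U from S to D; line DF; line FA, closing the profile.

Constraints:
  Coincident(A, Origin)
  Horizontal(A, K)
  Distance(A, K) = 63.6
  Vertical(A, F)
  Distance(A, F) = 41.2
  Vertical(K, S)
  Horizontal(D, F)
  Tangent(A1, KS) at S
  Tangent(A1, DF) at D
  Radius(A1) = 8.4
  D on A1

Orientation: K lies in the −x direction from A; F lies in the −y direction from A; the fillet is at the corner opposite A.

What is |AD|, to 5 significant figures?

68.880

A is at the origin; AK is horizontal with |AK| = 63.6 and K on the −x side, so K = (-63.600, 0.0000). A and F share the same x with |AF| = 41.2 and F on the −y side, so F = (0.0000, -41.200). The virtual corner opposite A is at (-63.600, -41.200). Tangency of A1 to KS means the radius US is perpendicular to KS and the tangent condition forces UD to be normal to DF, with radius 8.4, so the center U sits 8.4 in from both sides at U = (-55.200, -32.800). That places the tangent points at S = (-63.600, -32.800) on KS and D = (-55.200, -41.200) on DF. Then |AD| = |D − A| = 68.880.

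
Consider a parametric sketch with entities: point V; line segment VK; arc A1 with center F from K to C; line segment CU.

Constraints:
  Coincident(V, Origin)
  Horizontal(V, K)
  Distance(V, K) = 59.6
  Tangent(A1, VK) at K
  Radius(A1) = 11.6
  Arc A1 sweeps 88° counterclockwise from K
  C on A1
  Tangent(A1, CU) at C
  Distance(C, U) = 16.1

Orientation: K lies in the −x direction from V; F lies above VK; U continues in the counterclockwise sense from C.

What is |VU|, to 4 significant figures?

54.73

On A1, K sits at bearing -90° from F; an 88° counterclockwise sweep puts C at bearing -2°, so C = F + 11.6·(cos -2°, sin -2°) = (-48.01, 11.20). The tangent condition forces FC to be normal to CU, so CU runs along (−sin -2°, cos -2°); with |CU| = 16.1, U = (-47.45, 27.29). Then |VU| = |U − V| = 54.73.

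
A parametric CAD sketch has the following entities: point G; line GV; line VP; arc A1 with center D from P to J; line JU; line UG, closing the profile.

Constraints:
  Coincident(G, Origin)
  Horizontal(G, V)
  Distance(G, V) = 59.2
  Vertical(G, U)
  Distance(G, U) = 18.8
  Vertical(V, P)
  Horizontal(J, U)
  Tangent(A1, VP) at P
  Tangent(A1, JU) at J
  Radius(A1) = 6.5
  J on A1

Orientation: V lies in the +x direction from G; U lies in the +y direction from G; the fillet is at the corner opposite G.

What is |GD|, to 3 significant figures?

54.1

G is at the origin; GV is horizontal with |GV| = 59.2 and V on the +x side, so V = (59.2, 0.00). GU is vertical with |GU| = 18.8 and U on the +y side, so U = (0.00, 18.8). The virtual corner opposite G is at (59.2, 18.8). Since A1 is tangent to VP there, DP ⟂ VP and tangency of A1 to JU means the radius DJ is perpendicular to JU, with radius 6.5, so the center D sits 6.5 in from both sides at D = (52.7, 12.3). Then |GD| = |D − G| = 54.1.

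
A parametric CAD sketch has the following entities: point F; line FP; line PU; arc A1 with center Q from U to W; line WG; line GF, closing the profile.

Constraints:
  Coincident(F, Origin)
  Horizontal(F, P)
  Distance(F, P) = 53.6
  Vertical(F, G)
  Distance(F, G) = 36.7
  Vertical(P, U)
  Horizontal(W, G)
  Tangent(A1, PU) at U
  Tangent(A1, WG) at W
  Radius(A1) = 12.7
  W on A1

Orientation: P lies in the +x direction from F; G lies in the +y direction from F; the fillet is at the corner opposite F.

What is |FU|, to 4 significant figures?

58.73

F is at the origin; F and P share the same y with |FP| = 53.6 and P on the +x side, so P = (53.60, 0.000). FG is vertical with |FG| = 36.7 and G on the +y side, so G = (0.000, 36.70). The virtual corner opposite F is at (53.60, 36.70). Since A1 is tangent to PU there, QU ⟂ PU and since A1 is tangent to WG there, QW ⟂ WG, with radius 12.7, so the center Q sits 12.7 in from both sides at Q = (40.90, 24.00). That places the tangent points at U = (53.60, 24.00) on PU and W = (40.90, 36.70) on WG. Then |FU| = |U − F| = 58.73.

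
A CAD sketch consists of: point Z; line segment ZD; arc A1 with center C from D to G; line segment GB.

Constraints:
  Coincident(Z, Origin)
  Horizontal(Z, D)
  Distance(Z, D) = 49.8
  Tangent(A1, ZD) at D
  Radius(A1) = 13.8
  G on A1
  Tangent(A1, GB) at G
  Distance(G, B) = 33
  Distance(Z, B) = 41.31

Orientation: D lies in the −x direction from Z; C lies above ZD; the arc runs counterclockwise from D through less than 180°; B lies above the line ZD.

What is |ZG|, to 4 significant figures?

38.49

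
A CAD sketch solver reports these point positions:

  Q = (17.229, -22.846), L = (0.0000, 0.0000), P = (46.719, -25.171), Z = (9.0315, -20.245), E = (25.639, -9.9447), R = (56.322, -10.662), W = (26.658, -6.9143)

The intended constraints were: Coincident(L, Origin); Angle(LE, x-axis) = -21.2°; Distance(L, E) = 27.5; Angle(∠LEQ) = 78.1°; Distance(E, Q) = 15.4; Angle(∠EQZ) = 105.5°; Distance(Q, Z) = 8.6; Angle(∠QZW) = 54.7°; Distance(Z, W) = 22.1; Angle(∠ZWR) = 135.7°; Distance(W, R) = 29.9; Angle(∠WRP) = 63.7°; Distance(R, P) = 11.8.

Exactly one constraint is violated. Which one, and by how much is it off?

Distance(R, P) = 11.8 — off by 5.60.

L = (0.00, 0.00) ✓; LE at -21.20° ✓; |LE| = 27.50 ✓; ∠LEQ = 78.10° ✓; |EQ| = 15.40 ✓; ∠EQZ = 105.5° ✓; |QZ| = 8.600 ✓; ∠QZW = 54.70° ✓; |ZW| = 22.10 ✓; ∠ZWR = 135.7° ✓; |WR| = 29.90 ✓; ∠WRP = 63.70° ✓; |RP| = 17.40 ✗.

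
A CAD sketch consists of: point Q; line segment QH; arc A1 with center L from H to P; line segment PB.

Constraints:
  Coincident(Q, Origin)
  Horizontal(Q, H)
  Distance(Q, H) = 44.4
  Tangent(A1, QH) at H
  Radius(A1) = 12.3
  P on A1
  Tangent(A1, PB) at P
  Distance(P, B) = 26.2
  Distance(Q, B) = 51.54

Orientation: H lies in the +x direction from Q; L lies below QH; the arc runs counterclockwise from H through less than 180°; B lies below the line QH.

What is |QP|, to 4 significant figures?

34.64

Checks: |LP| = 12.30 ✓; ∠(LP, PB) = 90.00° ✓; |PB| = 26.20 ✓; |QB| = 51.54 ✓.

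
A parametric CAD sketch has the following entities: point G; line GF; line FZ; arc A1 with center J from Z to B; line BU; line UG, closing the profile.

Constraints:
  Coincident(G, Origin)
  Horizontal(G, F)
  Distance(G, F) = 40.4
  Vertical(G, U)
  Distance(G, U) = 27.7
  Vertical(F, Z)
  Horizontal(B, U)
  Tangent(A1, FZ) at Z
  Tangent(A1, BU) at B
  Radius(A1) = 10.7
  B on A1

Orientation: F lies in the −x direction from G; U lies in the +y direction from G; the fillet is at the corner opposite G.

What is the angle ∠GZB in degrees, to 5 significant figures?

67.821°

The virtual corner opposite G is at (-40.400, 27.700). A1 meets FZ tangentially, so JZ is at right angles to FZ and the tangent condition forces JB to be normal to BU, with radius 10.7, so the center J sits 10.7 in from both sides at J = (-29.700, 17.000). That places the tangent points at Z = (-40.400, 17.000) on FZ and B = (-29.700, 27.700) on BU. Then cos ∠GZB = ZG·ZB / (|ZG||ZB|), giving 67.821°.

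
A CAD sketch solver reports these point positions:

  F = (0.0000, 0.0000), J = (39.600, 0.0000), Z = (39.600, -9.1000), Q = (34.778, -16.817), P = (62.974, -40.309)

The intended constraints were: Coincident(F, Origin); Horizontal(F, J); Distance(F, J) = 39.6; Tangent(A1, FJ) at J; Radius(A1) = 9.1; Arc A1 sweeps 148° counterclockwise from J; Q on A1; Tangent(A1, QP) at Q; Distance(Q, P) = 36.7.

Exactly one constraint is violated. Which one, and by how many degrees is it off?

Tangent(A1, QP) at Q — off by 7.80°.

F = (0.00, 0.00) ✓; F.y = 0.00, J.y = 0.00 ✓; |FJ| = 39.60 ✓; ∠(ZJ, JF) = 90.00° ✓; |ZJ| = 9.100 ✓; bearing(Z→Q) − bearing(Z→J) = 148.0° ✓; |ZQ| = 9.100 ✓; ∠(ZQ, QP) = 97.80° ✗; |QP| = 36.70 ✓.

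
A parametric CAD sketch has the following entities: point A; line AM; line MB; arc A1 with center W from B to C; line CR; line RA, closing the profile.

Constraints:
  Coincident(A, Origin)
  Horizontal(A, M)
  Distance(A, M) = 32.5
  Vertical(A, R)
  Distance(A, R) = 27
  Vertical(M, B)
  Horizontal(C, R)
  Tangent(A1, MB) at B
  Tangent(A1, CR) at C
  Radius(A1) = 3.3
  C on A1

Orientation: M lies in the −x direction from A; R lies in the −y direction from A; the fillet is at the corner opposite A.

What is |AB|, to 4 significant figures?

40.22

A is at the origin; AM is horizontal with |AM| = 32.5 and M on the −x side, so M = (-32.50, 0.000). AR is vertical with |AR| = 27.0 and R on the −y side, so R = (0.000, -27.00). The virtual corner opposite A is at (-32.50, -27.00). A1 meets MB tangentially, so WB is at right angles to MB and tangency of A1 to CR means the radius WC is perpendicular to CR, with radius 3.3, so the center W sits 3.3 in from both sides at W = (-29.20, -23.70). That places the tangent points at B = (-32.50, -23.70) on MB and C = (-29.20, -27.00) on CR. Then |AB| = |B − A| = 40.22.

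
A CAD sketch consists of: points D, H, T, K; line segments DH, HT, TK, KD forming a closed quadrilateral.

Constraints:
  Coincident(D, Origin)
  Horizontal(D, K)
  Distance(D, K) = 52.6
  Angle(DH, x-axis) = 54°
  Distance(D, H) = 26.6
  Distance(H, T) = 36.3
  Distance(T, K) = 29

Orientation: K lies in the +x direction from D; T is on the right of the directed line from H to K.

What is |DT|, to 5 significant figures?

29.722

Checks: |HT| = 36.30 ✓; |TK| = 29.00 ✓.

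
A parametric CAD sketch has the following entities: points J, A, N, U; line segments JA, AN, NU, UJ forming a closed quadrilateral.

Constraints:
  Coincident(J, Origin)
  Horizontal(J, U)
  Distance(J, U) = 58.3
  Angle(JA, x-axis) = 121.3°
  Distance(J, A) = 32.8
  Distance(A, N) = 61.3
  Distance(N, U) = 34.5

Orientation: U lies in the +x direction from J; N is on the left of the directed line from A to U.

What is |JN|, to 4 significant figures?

54.23

Checks: |AN| = 61.30 ✓; |NU| = 34.50 ✓.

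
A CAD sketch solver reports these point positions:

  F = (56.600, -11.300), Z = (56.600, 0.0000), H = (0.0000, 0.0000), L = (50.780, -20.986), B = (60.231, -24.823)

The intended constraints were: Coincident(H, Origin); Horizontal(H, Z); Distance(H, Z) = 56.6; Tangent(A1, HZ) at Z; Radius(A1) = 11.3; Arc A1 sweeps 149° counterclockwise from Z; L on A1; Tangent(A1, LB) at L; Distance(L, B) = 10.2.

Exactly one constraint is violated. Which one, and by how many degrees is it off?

Tangent(A1, LB) at L — off by 8.90°.

H = (0.00, 0.00) ✓; H.y = 0.00, Z.y = 0.00 ✓; |HZ| = 56.60 ✓; ∠(FZ, ZH) = 90.00° ✓; |FZ| = 11.30 ✓; bearing(F→L) − bearing(F→Z) = 149.0° ✓; |FL| = 11.30 ✓; ∠(FL, LB) = 81.10° ✗; |LB| = 10.20 ✓.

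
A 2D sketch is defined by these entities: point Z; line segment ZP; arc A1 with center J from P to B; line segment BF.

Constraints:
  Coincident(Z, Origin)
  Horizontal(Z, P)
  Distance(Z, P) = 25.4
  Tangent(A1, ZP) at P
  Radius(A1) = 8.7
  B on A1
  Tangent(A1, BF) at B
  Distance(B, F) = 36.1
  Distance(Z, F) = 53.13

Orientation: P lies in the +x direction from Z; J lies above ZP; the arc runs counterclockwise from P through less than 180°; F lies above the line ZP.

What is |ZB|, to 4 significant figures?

35.49

Checks: |JB| = 8.700 ✓; ∠(JB, BF) = 90.00° ✓; |BF| = 36.10 ✓; |ZF| = 53.13 ✓.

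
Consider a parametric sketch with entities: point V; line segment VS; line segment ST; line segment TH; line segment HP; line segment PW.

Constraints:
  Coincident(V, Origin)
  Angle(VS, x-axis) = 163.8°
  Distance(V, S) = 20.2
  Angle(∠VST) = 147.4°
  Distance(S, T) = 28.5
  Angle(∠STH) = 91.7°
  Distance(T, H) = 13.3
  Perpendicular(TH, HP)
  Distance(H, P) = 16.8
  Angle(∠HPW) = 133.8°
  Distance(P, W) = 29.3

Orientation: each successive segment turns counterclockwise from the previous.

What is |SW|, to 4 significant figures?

11.08

V is at the origin; VS runs at 163.8° with length 20.2, so S = (-19.40, 5.636). ∠VST = 147.4° gives ST at -163.6° from the x-axis; with |ST| = 28.5, T = (-46.74, -2.411). ∠STH = 91.7° gives TH at -75.30° from the x-axis; with |TH| = 13.3, H = (-43.36, -15.28). TH ⟂ HP, so HP runs at 14.70°; with |HP| = 16.8, P = (-27.11, -11.01). ∠HPW = 133.8° gives PW at 60.90° from the x-axis; with |PW| = 29.3, W = (-12.86, 14.59). Then |SW| = |W − S| = 11.08.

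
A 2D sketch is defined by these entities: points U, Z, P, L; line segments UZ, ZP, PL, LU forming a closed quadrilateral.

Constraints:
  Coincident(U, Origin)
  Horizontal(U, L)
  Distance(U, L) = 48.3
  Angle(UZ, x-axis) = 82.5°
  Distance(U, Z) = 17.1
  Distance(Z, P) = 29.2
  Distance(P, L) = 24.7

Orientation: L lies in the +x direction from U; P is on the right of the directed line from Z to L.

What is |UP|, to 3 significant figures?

23.9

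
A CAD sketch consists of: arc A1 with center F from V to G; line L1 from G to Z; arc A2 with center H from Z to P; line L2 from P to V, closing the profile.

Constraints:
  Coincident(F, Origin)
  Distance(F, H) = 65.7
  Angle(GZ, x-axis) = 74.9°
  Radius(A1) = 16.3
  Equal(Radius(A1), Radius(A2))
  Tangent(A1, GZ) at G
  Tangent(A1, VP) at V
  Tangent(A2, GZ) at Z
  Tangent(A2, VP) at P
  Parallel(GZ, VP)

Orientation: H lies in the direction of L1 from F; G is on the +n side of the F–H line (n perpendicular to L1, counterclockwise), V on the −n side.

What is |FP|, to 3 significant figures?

67.7

Tangency of A1 to both parallel lines with radius 16.3 puts G and V at F ± 16.3·n: G = (-15.7, 4.25), V = (15.7, -4.25). Equal radii place Z and P the same way about H: Z = H + 16.3·n = (1.38, 67.7), P = H − 16.3·n = (32.9, 59.2). Then |FP| = |P − F| = 67.7.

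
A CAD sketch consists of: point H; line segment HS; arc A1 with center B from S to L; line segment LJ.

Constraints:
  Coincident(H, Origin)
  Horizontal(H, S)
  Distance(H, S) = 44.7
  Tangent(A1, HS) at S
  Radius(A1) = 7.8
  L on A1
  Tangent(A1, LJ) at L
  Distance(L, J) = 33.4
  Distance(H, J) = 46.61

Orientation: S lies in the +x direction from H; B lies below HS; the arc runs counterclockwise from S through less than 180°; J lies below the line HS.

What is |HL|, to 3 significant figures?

37.6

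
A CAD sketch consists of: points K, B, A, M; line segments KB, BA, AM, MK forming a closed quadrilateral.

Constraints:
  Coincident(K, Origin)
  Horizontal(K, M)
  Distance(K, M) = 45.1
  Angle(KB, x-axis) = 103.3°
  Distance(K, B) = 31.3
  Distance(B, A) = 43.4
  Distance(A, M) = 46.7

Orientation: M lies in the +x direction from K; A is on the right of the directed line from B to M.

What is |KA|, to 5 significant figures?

12.329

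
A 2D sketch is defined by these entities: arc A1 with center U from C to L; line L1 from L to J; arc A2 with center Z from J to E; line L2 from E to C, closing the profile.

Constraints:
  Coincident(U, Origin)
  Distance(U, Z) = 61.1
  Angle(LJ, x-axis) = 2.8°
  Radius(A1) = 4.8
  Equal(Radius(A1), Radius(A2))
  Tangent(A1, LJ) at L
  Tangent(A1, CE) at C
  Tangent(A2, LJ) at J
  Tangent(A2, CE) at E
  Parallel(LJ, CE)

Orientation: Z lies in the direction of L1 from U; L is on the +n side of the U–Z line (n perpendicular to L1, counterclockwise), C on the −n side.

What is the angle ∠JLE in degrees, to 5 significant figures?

8.9293°

Tangency of A1 to both parallel lines with radius 4.8 puts L and C at U ± 4.8·n: L = (-0.23448, 4.7943), C = (0.23448, -4.7943). Equal radii place J and E the same way about Z: J = Z + 4.8·n = (60.793, 7.7790), E = Z − 4.8·n = (61.262, -1.8095). Then cos ∠JLE = LJ·LE / (|LJ||LE|), giving 8.9293°.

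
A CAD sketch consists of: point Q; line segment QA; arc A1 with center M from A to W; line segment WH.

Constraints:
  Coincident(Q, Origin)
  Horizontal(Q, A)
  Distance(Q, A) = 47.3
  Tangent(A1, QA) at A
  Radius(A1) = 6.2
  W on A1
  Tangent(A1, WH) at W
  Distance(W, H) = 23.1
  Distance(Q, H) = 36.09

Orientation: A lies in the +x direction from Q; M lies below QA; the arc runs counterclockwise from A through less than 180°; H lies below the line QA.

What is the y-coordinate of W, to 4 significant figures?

-2.638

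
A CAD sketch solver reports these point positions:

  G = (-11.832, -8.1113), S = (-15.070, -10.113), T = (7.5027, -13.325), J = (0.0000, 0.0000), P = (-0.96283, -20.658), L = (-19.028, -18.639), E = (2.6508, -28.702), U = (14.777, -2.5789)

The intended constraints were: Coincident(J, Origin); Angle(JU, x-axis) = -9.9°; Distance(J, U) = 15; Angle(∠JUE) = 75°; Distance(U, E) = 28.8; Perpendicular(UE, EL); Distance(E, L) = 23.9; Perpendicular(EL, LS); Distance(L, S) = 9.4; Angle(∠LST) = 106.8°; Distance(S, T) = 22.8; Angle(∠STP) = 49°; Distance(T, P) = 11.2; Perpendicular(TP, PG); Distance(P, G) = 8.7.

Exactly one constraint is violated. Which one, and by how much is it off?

Distance(P, G) = 8.7 — off by 7.90.

J = (0.00, 0.00) ✓; JU at -9.900° ✓; |JU| = 15.00 ✓; ∠JUE = 75.00° ✓; |UE| = 28.80 ✓; ∠(UE, EL) = 90.00° ✓; |EL| = 23.90 ✓; ∠(EL, LS) = 90.00° ✓; |LS| = 9.400 ✓; ∠LST = 106.8° ✓; |ST| = 22.80 ✓; ∠STP = 49.00° ✓; |TP| = 11.20 ✓; ∠(TP, PG) = 90.00° ✓; |PG| = 16.60 ✗.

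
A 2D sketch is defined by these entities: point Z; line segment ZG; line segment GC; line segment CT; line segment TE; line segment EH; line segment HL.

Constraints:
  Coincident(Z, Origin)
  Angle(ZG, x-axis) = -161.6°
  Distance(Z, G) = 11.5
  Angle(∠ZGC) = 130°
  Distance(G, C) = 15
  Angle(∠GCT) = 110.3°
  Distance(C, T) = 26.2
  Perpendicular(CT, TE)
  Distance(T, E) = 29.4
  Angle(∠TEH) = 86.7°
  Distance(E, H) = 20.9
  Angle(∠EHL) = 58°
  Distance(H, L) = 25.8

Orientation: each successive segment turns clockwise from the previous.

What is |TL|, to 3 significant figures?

9.30

Z is at the origin; ZG runs at -161.6° with length 11.5, so G = (-10.9, -3.63). ∠ZGC = 130.0° gives GC at 148° from the x-axis; with |GC| = 15.0, C = (-23.7, 4.23). ∠GCT = 110.3° gives CT at 78.7° from the x-axis; with |CT| = 26.2, T = (-18.6, 29.9). CT is perpendicular to TE, so TE runs at -11.3°; with |TE| = 29.4, E = (10.3, 24.2). ∠TEH = 86.7° gives EH at -105° from the x-axis; with |EH| = 20.9, H = (5.01, 3.94). ∠EHL = 58.0° gives HL at 133° from the x-axis; with |HL| = 25.8, L = (-12.7, 22.7). Then |TL| = |L − T| = 9.30.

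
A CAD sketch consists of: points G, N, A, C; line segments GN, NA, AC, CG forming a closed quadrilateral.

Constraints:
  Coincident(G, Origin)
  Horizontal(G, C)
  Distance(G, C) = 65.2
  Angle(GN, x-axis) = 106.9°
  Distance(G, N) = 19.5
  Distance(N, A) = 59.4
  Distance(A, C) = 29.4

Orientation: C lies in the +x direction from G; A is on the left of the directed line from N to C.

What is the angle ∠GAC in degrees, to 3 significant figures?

87.4°

G is at the origin; GC is horizontal with |GC| = 65.2 and C in +x, so C = (65.2, 0). GN runs at 106.9° with |GN| = 19.5, so N = (-5.67, 18.7). A is determined by |NA| = 59.4 and |AC| = 29.4 together: it lies at the intersection of circle(N, 59.4) and circle(C, 29.4). With |NC| = 73.3, the foot of the radical line on NC is 54.8 from N and the perpendicular offset is √(59.4² − 54.8²) = 22.9. Taking the left-of-NC solution: A = (53.2, 26.8).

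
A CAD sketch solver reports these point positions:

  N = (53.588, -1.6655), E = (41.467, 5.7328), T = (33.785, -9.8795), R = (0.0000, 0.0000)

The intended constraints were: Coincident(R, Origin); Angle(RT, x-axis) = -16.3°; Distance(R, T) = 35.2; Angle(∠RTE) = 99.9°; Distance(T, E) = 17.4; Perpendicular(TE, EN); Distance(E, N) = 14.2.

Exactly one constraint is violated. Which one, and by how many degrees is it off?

Perpendicular(TE, EN) — off by 5.20°.

R = (0.00, 0.00) ✓; RT at -16.30° ✓; |RT| = 35.20 ✓; ∠RTE = 99.90° ✓; |TE| = 17.40 ✓; ∠(TE, EN) = 95.20° ✗; |EN| = 14.20 ✓.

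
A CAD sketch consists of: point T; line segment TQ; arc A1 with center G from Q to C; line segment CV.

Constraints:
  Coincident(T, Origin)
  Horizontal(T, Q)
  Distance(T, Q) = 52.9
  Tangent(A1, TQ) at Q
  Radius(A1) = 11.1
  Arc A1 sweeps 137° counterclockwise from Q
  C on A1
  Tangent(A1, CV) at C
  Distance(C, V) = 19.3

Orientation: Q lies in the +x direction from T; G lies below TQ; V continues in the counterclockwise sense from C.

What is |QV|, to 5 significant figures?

33.035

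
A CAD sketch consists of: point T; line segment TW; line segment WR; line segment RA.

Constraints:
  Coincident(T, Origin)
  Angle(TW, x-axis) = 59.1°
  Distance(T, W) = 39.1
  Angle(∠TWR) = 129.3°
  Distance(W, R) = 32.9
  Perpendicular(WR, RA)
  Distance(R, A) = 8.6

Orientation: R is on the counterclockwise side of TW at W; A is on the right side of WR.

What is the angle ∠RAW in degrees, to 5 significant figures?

75.351°

∠TWR = 129.3°, so WR runs at 59.1° + (180° − 129.3°) = 109.80° from the x-axis; with |WR| = 32.9, R = W + 32.9·(cos 109.80°, sin 109.80°) = (8.9350, 64.505). The perpendicularity gives RA at right angles to WR; with |RA| = 8.6 on the right of WR, A = R + 8.6·(0.94088, 0.33874) = (17.027, 67.418). Then cos ∠RAW = AR·AW / (|AR||AW|), giving 75.351°.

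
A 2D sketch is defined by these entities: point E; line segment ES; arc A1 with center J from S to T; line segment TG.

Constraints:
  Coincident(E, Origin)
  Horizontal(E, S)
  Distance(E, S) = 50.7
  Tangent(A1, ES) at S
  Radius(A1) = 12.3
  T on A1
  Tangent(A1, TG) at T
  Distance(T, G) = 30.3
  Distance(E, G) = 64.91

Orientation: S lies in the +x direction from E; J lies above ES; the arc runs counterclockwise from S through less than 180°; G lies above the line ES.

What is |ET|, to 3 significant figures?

64.1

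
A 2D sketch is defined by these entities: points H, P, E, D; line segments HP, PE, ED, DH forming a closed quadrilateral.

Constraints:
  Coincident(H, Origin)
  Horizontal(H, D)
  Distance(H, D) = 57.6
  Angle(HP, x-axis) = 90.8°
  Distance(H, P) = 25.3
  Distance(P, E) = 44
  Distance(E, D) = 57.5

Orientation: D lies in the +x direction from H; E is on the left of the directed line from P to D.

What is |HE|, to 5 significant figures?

62.685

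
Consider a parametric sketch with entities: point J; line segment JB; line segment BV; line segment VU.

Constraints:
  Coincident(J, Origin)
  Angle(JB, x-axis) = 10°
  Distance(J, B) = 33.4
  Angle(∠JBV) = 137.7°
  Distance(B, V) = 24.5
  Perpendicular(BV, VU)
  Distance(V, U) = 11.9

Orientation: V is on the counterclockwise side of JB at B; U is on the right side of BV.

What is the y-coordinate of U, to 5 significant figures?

17.908

∠JBV = 137.7°, so BV runs at 10.0° + (180° − 137.7°) = 52.300° from the x-axis; with |BV| = 24.5, V = B + 24.5·(cos 52.300°, sin 52.300°) = (47.875, 25.185). The perpendicularity gives VU at right angles to BV; with |VU| = 11.9 on the right of BV, U = V + 11.9·(0.79122, -0.61153) = (57.291, 17.908). So U.y = 17.908.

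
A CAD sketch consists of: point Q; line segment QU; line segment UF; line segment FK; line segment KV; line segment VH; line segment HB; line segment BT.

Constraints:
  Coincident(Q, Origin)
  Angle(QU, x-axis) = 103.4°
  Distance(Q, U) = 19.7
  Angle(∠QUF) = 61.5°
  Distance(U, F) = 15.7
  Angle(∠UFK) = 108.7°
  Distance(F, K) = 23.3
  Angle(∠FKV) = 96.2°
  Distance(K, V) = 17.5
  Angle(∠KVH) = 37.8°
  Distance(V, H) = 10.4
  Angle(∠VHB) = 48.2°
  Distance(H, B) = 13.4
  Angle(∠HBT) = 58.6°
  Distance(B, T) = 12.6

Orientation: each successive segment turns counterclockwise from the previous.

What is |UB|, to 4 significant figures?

36.80

∠KVH = 37.8° gives VH at 159.2° from the x-axis; with |VH| = 10.4, H = (-0.05913, -3.928). ∠VHB = 48.2° gives HB at -69.00° from the x-axis; with |HB| = 13.4, B = (4.743, -16.44). Then |UB| = |B − U| = 36.80.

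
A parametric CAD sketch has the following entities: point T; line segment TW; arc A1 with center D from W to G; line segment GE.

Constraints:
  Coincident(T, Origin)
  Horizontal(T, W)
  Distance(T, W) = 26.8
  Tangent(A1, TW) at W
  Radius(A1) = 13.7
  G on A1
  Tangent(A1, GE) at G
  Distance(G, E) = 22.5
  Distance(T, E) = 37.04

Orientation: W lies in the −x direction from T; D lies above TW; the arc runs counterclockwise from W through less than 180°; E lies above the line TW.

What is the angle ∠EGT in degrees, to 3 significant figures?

130°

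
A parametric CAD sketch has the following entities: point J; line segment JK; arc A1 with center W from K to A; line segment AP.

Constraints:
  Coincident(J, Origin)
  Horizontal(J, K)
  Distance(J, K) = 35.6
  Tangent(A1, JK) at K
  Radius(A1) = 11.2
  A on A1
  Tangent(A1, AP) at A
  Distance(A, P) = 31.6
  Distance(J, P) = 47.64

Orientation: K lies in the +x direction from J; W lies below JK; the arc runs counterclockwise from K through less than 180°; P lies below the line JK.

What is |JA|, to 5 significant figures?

26.581

J is at the origin; JK is horizontal with |JK| = 35.6 and K on the +x side, so K = (35.600, 0.0000). The tangent condition forces WK to be normal to JK, so W = K + (0, -11.2) = (35.600, -11.200). Since WA ⟂ AP (tangency), |WP| = √(11.2² + 31.6²) = 33.526 regardless of where A sits on A1. So P lies on both circle(J, 47.64) and circle(W, 33.526); the below-JK intersection is P = (22.428, -42.030). A is the foot of the tangent from P: A = (24.422, -10.493).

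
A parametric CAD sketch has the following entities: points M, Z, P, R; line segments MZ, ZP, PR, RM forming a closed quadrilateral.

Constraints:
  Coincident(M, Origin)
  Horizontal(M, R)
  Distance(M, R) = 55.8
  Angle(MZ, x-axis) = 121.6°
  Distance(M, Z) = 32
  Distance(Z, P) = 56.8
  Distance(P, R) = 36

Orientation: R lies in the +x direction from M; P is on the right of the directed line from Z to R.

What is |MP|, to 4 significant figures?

26.40

Checks: |ZP| = 56.80 ✓; |PR| = 36.00 ✓.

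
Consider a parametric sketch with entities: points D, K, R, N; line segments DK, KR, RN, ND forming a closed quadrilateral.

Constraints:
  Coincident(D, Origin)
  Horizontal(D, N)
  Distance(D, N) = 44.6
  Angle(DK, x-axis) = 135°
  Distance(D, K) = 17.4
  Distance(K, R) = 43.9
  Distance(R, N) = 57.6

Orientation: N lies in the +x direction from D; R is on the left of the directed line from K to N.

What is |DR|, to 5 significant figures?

49.895

D is at the origin; D and N share the same y with |DN| = 44.6 and N in +x, so N = (44.6, 0). DK runs at 135.0° with |DK| = 17.4, so K = (-12.304, 12.304). R is determined by |KR| = 43.9 and |RN| = 57.6 together: it lies at the intersection of circle(K, 43.9) and circle(N, 57.6). With |KN| = 58.219, the foot of the radical line on KN is 17.167 from K and the perpendicular offset is √(43.9² − 17.167²) = 40.404. Taking the left-of-KN solution: R = (13.014, 48.167).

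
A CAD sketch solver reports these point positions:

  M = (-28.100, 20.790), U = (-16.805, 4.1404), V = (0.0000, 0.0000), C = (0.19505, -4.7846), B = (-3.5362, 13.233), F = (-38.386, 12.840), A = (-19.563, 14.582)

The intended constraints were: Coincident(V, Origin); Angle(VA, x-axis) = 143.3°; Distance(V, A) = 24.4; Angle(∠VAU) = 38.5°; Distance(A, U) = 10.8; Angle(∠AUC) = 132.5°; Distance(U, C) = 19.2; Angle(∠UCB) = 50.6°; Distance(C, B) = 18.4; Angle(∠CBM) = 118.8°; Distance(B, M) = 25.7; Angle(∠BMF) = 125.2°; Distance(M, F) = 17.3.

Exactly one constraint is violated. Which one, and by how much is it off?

Distance(M, F) = 17.3 — off by 4.30.

V = (0.00, 0.00) ✓; VA at 143.3° ✓; |VA| = 24.40 ✓; ∠VAU = 38.50° ✓; |AU| = 10.80 ✓; ∠AUC = 132.5° ✓; |UC| = 19.20 ✓; ∠UCB = 50.60° ✓; |CB| = 18.40 ✓; ∠CBM = 118.8° ✓; |BM| = 25.70 ✓; ∠BMF = 125.2° ✓; |MF| = 13.00 ✗.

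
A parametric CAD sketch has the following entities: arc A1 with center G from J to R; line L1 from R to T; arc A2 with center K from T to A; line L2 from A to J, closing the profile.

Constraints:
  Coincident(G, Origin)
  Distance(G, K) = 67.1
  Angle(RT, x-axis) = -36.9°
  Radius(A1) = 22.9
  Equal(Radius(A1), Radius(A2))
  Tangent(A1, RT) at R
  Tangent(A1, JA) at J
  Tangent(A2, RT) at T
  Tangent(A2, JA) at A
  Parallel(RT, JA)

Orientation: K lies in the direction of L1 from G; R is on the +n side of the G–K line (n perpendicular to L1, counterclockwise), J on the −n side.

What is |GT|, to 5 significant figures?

70.900

Tangency of A1 to both parallel lines with radius 22.9 puts R and J at G ± 22.9·n: R = (13.750, 18.313), J = (-13.750, -18.313). Equal radii place T and A the same way about K: T = K + 22.9·n = (67.408, -21.975), A = K − 22.9·n = (39.909, -58.601). Then |GT| = |T − G| = 70.900.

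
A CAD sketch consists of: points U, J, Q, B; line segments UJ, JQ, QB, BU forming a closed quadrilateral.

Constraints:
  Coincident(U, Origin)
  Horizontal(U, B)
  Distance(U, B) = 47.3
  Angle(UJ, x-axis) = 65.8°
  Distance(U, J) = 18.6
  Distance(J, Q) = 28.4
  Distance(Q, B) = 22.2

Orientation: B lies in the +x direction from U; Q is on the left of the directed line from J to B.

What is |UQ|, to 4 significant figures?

40.69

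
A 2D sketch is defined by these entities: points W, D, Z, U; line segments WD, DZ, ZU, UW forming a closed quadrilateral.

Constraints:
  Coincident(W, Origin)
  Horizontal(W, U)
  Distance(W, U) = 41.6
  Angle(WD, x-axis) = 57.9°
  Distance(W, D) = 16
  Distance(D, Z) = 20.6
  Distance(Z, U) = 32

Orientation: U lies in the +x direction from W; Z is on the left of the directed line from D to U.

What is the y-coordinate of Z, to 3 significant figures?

26.9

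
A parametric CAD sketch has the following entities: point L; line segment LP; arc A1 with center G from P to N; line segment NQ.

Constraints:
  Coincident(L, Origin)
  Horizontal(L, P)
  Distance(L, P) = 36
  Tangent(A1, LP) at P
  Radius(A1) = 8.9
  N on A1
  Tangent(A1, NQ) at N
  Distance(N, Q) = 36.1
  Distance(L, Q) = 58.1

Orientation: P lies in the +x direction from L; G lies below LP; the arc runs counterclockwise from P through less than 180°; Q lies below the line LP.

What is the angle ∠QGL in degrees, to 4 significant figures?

102.9°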